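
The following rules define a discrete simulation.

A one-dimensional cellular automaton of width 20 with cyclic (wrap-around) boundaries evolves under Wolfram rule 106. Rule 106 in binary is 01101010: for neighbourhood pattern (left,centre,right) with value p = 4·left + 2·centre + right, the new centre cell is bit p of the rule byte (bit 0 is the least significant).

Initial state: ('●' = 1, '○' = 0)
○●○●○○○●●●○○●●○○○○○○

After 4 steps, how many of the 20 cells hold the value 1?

8

t=0: ○●○●○○○●●●○○●●○○○○○○
t=1: ●○●○○○●●○●○●●●○○○○○○
t=2: ○●○○○●●●●○●●○●○○○○○●
t=3: ●○○○●●○○●●●●●○○○○○●○
t=4: ○○○●●●○●●○○○●○○○○●○●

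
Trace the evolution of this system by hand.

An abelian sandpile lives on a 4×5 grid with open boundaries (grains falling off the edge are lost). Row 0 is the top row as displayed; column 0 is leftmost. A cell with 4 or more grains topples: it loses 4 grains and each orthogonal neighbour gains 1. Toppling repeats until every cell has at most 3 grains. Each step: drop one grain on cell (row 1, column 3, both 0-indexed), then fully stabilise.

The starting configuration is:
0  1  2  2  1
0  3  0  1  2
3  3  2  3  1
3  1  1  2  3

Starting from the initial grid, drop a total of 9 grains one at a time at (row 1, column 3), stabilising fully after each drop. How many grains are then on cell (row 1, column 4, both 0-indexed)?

[0] 0  1  2  2  1
0  3  0  1  2
3  3  2  3  1
3  1  1  2  3
[1] 0  1  2  2  1
0  3  0  2  2
3  3  2  3  1
3  1  1  2  3
[2] 0  1  2  2  1
0  3  0  3  2
3  3  2  3  1
3  1  1  2  3
[3] 0  1  2  3  1
0  3  1  1  3
3  3  3  0  2
3  1  1  3  3
[4] 0  1  2  3  1
0  3  1  2  3
3  3  3  0  2
3  1  1  3  3
[5] 0  1  2  3  1
0  3  1  3  3
3  3  3  0  2
3  1  1  3  3
[6] 0  1  3  0  3
0  3  2  2  0
3  3  3  1  3
3  1  1  3  3
[7] 0  1  3  0  3
0  3  2  3  0
3  3  3  1  3
3  1  1  3  3
[8] 0  1  3  1  3
0  3  3  0  1
3  3  3  2  3
3  1  1  3  3
[9] 0  1  3  1  3
0  3  3  1  1
3  3  3  2  3
3  1  1  3  3

1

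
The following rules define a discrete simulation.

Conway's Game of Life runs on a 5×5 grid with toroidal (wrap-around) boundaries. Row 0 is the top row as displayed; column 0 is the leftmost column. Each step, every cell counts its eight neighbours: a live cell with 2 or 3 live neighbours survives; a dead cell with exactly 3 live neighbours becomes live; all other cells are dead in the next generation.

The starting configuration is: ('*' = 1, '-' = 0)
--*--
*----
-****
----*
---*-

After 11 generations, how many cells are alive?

8

gen 0: --*--
*----
-****
----*
---*-
gen 1: -----
*---*
-****
*---*
---*-
gen 2: ----*
***-*
-**--
**---
----*
gen 3: -*--*
--*-*
---**
***--
----*
gen 4: ----*
--*-*
----*
***--
--***
gen 5: *-*-*
*---*
--*-*
***--
--*-*
gen 6: -----
-----
--*-*
*-*-*
--*-*
gen 7: -----
-----
**--*
*-*-*
**--*
gen 8: *----
*----
-*-**
--*--
-*-**
gen 9: **---
**---
*****
-*---
*****
gen 10: ---*-
---*-
---**
-----
---**
gen 11: --**-
--**-
---**
-----
---**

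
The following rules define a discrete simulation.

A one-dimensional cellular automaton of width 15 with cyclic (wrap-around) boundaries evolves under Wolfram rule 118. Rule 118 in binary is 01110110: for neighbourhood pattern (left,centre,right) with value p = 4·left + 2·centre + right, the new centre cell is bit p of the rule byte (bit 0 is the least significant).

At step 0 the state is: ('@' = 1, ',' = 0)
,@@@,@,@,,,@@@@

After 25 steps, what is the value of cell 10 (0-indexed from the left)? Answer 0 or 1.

1

k=0  ,@@@,@,@,,,@@@@
k=1  @,,@@@@@@,@,,,@
k=2  @@@,,,,,@@@@,@,
k=3  ,,@@,,,@,,,@@@@
k=4  @@,@@,@@@,@,,,@
k=5  ,@@,@@,,@@@@,@,
k=6  @,@@,@@@,,,@@@@
k=7  @@,@@,,@@,@,,,,
k=8  ,@@,@@@,@@@@,,@
k=9  @,@@,,@@,,,@@@@
k=10  @@,@@@,@@,@,,,,
k=11  ,@@,,@@,@@@@,,@
k=12  @,@@@,@@,,,@@@@
k=13  @@,,@@,@@,@,,,,
k=14  ,@@@,@@,@@@@,,@
k=15  @,,@@,@@,,,@@@@
k=16  @@@,@@,@@,@,,,,
k=17  ,,@@,@@,@@@@,,@
k=18  @@,@@,@@,,,@@@@
k=19  ,@@,@@,@@,@,,,,
k=20  @,@@,@@,@@@@,,,
k=21  @@,@@,@@,,,@@,@
k=22  ,@@,@@,@@,@,@@,
k=23  @,@@,@@,@@@@,@@
k=24  @@,@@,@@,,,@@,,
k=25  ,@@,@@,@@,@,@@@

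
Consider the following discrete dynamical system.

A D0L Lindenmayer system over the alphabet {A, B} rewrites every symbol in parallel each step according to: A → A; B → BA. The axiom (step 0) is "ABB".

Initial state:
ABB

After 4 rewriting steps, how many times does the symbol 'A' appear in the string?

9

t=0: ABB
t=1: ABABA
t=2: ABAABAA
t=3: ABAAABAAA
t=4: ABAAAABAAAA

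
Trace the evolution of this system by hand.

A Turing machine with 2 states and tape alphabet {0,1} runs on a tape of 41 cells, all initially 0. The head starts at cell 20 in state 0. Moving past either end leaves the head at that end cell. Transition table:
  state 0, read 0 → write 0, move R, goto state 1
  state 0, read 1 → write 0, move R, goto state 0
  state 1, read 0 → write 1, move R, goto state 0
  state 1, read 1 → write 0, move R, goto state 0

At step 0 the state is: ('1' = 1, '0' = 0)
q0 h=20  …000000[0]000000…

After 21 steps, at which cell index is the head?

t=0: q0 h=20  …000000[0]000000…
t=1: q1 h=21  …000000[0]000000…
t=2: q0 h=22  …000001[0]000000…
t=3: q1 h=23  …000010[0]000000…
t=4: q0 h=24  …000101[0]000000…
t=5: q1 h=25  …001010[0]000000…
t=6: q0 h=26  …010101[0]000000…
t=7: q1 h=27  …101010[0]000000…
t=8: q0 h=28  …010101[0]000000…
t=9: q1 h=29  …101010[0]000000…
t=10: q0 h=30  …010101[0]000000…
t=11: q1 h=31  …101010[0]000000…
t=12: q0 h=32  …010101[0]000000…
t=13: q1 h=33  …101010[0]000000…
t=14: q0 h=34  …010101[0]000000|
t=15: q1 h=35  …101010[0]00000|
t=16: q0 h=36  …010101[0]0000|
t=17: q1 h=37  …101010[0]000|
t=18: q0 h=38  …010101[0]00|
t=19: q1 h=39  …101010[0]0|
t=20: q0 h=40  …010101[0]|
t=21: q1 h=40  …010101[0]|

40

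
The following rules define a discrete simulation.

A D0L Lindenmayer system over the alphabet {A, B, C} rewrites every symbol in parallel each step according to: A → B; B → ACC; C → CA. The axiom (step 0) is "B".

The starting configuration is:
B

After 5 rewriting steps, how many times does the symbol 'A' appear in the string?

11

0) B
1) ACC
2) BCACA
3) ACCCABCAB
4) BCACACABACCCABACC
5) ACCCABCABCABACCBCACACABACCBCACA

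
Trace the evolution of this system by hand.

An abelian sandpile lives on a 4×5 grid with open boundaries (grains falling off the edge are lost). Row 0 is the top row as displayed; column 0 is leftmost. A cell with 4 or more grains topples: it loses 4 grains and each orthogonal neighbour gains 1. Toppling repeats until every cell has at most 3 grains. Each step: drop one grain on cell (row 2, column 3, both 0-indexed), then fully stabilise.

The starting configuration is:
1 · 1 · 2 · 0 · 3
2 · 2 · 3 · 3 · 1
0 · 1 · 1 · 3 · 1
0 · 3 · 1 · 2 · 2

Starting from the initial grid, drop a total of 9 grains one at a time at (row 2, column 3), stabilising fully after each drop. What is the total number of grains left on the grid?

34

0) 1 · 1 · 2 · 0 · 3
2 · 2 · 3 · 3 · 1
0 · 1 · 1 · 3 · 1
0 · 3 · 1 · 2 · 2
1) 1 · 1 · 3 · 1 · 3
2 · 3 · 0 · 1 · 2
0 · 1 · 3 · 1 · 2
0 · 3 · 1 · 3 · 2
2) 1 · 1 · 3 · 1 · 3
2 · 3 · 0 · 1 · 2
0 · 1 · 3 · 2 · 2
0 · 3 · 1 · 3 · 2
3) 1 · 1 · 3 · 1 · 3
2 · 3 · 0 · 1 · 2
0 · 1 · 3 · 3 · 2
0 · 3 · 1 · 3 · 2
4) 1 · 1 · 3 · 1 · 3
2 · 3 · 1 · 2 · 2
0 · 2 · 0 · 2 · 3
0 · 3 · 3 · 0 · 3
5) 1 · 1 · 3 · 1 · 3
2 · 3 · 1 · 2 · 2
0 · 2 · 0 · 3 · 3
0 · 3 · 3 · 0 · 3
6) 1 · 1 · 3 · 1 · 3
2 · 3 · 1 · 3 · 3
0 · 2 · 1 · 1 · 1
0 · 3 · 3 · 2 · 0
7) 1 · 1 · 3 · 1 · 3
2 · 3 · 1 · 3 · 3
0 · 2 · 1 · 2 · 1
0 · 3 · 3 · 2 · 0
8) 1 · 1 · 3 · 1 · 3
2 · 3 · 1 · 3 · 3
0 · 2 · 1 · 3 · 1
0 · 3 · 3 · 2 · 0
9) 1 · 1 · 3 · 3 · 0
2 · 3 · 2 · 1 · 1
0 · 2 · 2 · 1 · 3
0 · 3 · 3 · 3 · 0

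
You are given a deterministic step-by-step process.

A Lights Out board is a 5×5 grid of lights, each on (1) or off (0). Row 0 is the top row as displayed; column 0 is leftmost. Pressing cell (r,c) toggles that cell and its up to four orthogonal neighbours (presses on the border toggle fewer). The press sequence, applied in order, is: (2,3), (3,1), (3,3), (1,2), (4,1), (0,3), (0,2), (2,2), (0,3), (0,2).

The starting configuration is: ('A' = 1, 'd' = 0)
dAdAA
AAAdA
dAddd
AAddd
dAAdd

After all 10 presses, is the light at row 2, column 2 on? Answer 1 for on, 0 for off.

1

t=0: dAdAA
AAAdA
dAddd
AAddd
dAAdd
t=1: dAdAA
AAAAA
dAAAA
AAdAd
dAAdd
t=2: dAdAA
AAAAA
ddAAA
ddAAd
ddAdd
t=3: dAdAA
AAAAA
ddAdA
ddddA
ddAAd
t=4: dAAAA
AdddA
ddddA
ddddA
ddAAd
t=5: dAAAA
AdddA
ddddA
dAddA
AAdAd
t=6: dAddd
AddAA
ddddA
dAddA
AAdAd
t=7: ddAAd
AdAAA
ddddA
dAddA
AAdAd
t=8: ddAAd
AddAA
dAAAA
dAAdA
AAdAd
t=9: ddddA
AdddA
dAAAA
dAAdA
AAdAd
t=10: dAAAA
AdAdA
dAAAA
dAAdA
AAdAd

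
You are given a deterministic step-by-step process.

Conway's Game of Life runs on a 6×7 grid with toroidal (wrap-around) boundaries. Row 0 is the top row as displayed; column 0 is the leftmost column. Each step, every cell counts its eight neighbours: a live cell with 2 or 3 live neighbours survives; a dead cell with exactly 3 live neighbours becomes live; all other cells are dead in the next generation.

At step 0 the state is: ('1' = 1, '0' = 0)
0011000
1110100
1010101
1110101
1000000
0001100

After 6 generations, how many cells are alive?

0) 0011000
1110100
1010101
1110101
1000000
0001100
1) 0000000
1000111
0000100
0010000
1010111
0011100
2) 0000001
0000111
0001101
0100101
0010111
0110101
3) 0001101
1001101
0001001
0010001
0010101
0110101
4) 0100001
1010001
0011101
1010001
0010001
0110101
5) 0001001
0010001
0010000
1010001
0010001
0111001
6) 0101011
0011000
1011001
1011001
0000011
0101011

20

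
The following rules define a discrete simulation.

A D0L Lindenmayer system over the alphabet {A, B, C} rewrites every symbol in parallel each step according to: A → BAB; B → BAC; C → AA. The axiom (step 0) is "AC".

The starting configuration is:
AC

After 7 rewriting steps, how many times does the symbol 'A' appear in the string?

k=0  AC
k=1  BABAA
k=2  BACBABBACBABBAB
k=3  BACBABAABACBABBACBACBABAABACBABBACBACBABBAC
k=4  BACBABAABACBABBACBABBABBACBABAABACBABBACBACBABAABACBABAABA…ACBABBABBACBABAABACBABBACBACBABAABACBABAABACBABBACBACBABAA  (len 121)
k=5  BACBABAABACBABBACBABBABBACBABAABACBABBACBACBABAABACBABBACB…BBACBABBABBACBABAABACBABBACBACBABAABACBABAABACBABBACBABBAB  (len 345)
k=6  BACBABAABACBABBACBABBABBACBABAABACBABBACBACBABAABACBABBACB…BACBABBACBABBABBACBABAABACBABBACBACBABAABACBABBACBACBABBAC  (len 983)
k=7  BACBABAABACBABBACBABBABBACBABAABACBABBACBACBABAABACBABBACB…ACBABBABBACBABAABACBABBACBACBABAABACBABAABACBABBACBACBABAA  (len 2795)

1137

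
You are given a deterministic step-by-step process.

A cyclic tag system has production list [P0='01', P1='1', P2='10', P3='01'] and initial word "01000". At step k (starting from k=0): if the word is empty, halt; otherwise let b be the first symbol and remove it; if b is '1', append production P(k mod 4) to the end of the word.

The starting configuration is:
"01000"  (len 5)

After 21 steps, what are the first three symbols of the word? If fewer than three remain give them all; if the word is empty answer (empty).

01

0) "01000"  (len 5)
1) "1000"  (len 4)
2) "0001"  (len 4)
3) "001"  (len 3)
4) "01"  (len 2)
5) "1"  (len 1)
6) "1"  (len 1)
7) "10"  (len 2)
8) "001"  (len 3)
9) "01"  (len 2)
10) "1"  (len 1)
11) "10"  (len 2)
12) "001"  (len 3)
13) "01"  (len 2)
14) "1"  (len 1)
15) "10"  (len 2)
16) "001"  (len 3)
17) "01"  (len 2)
18) "1"  (len 1)
19) "10"  (len 2)
20) "001"  (len 3)
21) "01"  (len 2)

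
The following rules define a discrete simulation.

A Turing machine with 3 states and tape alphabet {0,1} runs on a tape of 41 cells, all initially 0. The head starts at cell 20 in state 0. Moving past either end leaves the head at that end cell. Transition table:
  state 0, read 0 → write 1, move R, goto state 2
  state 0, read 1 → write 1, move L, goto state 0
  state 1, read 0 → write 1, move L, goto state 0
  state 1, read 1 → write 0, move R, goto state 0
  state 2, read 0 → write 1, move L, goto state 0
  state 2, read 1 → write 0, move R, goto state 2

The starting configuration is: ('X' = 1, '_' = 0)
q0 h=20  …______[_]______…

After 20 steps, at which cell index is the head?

26

gen 0: q0 h=20  …______[_]______…
gen 1: q2 h=21  …_____X[_]______…
gen 2: q0 h=20  …______[X]X_____…
gen 3: q0 h=19  …______[_]XX____…
gen 4: q2 h=20  …_____X[X]X_____…
gen 5: q2 h=21  …____X_[X]______…
gen 6: q2 h=22  …___X__[_]______…
gen 7: q0 h=21  …____X_[_]X_____…
gen 8: q2 h=22  …___X_X[X]______…
gen 9: q2 h=23  …__X_X_[_]______…
gen 10: q0 h=22  …___X_X[_]X_____…
gen 11: q2 h=23  …__X_XX[X]______…
gen 12: q2 h=24  …_X_XX_[_]______…
gen 13: q0 h=23  …__X_XX[_]X_____…
gen 14: q2 h=24  …_X_XXX[X]______…
gen 15: q2 h=25  …X_XXX_[_]______…
gen 16: q0 h=24  …_X_XXX[_]X_____…
gen 17: q2 h=25  …X_XXXX[X]______…
gen 18: q2 h=26  …_XXXX_[_]______…
gen 19: q0 h=25  …X_XXXX[_]X_____…
gen 20: q2 h=26  …_XXXXX[X]______…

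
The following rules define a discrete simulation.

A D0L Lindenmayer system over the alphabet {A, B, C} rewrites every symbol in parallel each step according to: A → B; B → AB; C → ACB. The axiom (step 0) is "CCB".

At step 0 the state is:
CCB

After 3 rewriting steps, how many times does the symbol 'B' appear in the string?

k=0  CCB
k=1  ACBACBAB
k=2  BACBABBACBABBAB
k=3  ABBACBABBABABBACBABBABABBAB

15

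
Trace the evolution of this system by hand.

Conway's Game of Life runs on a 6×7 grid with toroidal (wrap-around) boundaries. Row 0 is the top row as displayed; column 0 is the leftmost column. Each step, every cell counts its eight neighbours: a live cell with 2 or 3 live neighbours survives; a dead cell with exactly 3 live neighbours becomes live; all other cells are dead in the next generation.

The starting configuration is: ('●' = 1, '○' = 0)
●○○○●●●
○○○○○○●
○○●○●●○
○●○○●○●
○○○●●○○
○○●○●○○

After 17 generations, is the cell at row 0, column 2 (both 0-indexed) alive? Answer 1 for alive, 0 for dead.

1

t=0: ●○○○●●●
○○○○○○●
○○●○●●○
○●○○●○●
○○○●●○○
○○●○●○○
t=1: ●○○●●○●
●○○●○○○
●○○●●○●
○○●○○○○
○○●○●○○
○○○○○○●
t=2: ●○○●●●●
○●●○○○○
●●●●●○●
○●●○●●○
○○○●○○○
●○○○●○●
t=3: ○○●●●○○
○○○○○○○
○○○○●○●
○○○○○●●
●●●●○○●
●○○○○○○
t=4: ○○○●○○○
○○○○●●○
○○○○○○●
○●●●●○○
○●●○○●○
●○○○●○●
t=5: ○○○●○○●
○○○○●●○
○○●○○○○
●●○●●●○
○○○○○●●
●●●●●●●
t=6: ○●○○○○○
○○○●●●○
○●●○○○●
●●●●●●○
○○○○○○○
○●●●○○○
t=7: ○●○○○○○
●●○●●●○
○○○○○○●
●○○●●●●
●○○○○○○
○●●○○○○
t=8: ○○○●●○○
●●●○●●●
○●●○○○○
●○○○●●○
●○●●●●○
●●●○○○○
t=9: ○○○○●○○
●○○○●●●
○○●○○○○
●○○○○●○
●○●○○●○
●○○○○●●
t=10: ○○○○●○○
○○○●●●●
●●○○●○○
○○○○○○○
●○○○●●○
●●○○●●○
t=11: ●○○○○○○
●○○●○○●
●○○●●○●
●●○○●●●
●●○○●●○
●●○●○○○
t=12: ○○●○○○○
○●○●●●○
○○●●○○○
○○●○○○○
○○○●○○○
○○●○●○○
t=13: ○●●○○●○
○●○○●○○
○●○○○○○
○○●○○○○
○○●●○○○
○○●○○○○
t=14: ○●●●○○○
●●○○○○○
○●●○○○○
○●●●○○○
○●●●○○○
○○○○○○○
t=15: ●●●○○○○
●○○●○○○
○○○●○○○
●○○○○○○
○●○●○○○
○○○○○○○
t=16: ●●●○○○○
●○○●○○○
○○○○○○○
○○●○○○○
○○○○○○○
●○○○○○○
t=17: ●○●○○○●
●○●○○○○
○○○○○○○
○○○○○○○
○○○○○○○
●○○○○○○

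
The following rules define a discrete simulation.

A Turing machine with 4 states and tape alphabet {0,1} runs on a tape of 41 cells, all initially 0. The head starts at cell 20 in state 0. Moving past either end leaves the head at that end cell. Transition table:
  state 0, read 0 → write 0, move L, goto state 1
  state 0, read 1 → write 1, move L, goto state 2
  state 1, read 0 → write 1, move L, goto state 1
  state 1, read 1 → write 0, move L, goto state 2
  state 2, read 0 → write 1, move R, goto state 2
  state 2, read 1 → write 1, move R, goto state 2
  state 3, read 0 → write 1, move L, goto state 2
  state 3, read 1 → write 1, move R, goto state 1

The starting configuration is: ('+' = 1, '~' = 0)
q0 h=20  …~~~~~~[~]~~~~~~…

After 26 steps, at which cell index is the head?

4

0) q0 h=20  …~~~~~~[~]~~~~~~…
1) q1 h=19  …~~~~~~[~]~~~~~~…
2) q1 h=18  …~~~~~~[~]+~~~~~…
3) q1 h=17  …~~~~~~[~]++~~~~…
4) q1 h=16  …~~~~~~[~]+++~~~…
5) q1 h=15  …~~~~~~[~]++++~~…
6) q1 h=14  …~~~~~~[~]+++++~…
7) q1 h=13  …~~~~~~[~]++++++…
8) q1 h=12  …~~~~~~[~]++++++…
9) q1 h=11  …~~~~~~[~]++++++…
10) q1 h=10  …~~~~~~[~]++++++…
11) q1 h= 9  …~~~~~~[~]++++++…
12) q1 h= 8  …~~~~~~[~]++++++…
13) q1 h= 7  …~~~~~~[~]++++++…
14) q1 h= 6  |~~~~~~[~]++++++…
15) q1 h= 5  |~~~~~[~]++++++…
16) q1 h= 4  |~~~~[~]++++++…
17) q1 h= 3  |~~~[~]++++++…
18) q1 h= 2  |~~[~]++++++…
19) q1 h= 1  |~[~]++++++…
20) q1 h= 0  |[~]++++++…
21) q1 h= 0  |[+]++++++…
22) q2 h= 0  |[~]++++++…
23) q2 h= 1  |+[+]++++++…
24) q2 h= 2  |++[+]++++++…
25) q2 h= 3  |+++[+]++++++…
26) q2 h= 4  |++++[+]++++++…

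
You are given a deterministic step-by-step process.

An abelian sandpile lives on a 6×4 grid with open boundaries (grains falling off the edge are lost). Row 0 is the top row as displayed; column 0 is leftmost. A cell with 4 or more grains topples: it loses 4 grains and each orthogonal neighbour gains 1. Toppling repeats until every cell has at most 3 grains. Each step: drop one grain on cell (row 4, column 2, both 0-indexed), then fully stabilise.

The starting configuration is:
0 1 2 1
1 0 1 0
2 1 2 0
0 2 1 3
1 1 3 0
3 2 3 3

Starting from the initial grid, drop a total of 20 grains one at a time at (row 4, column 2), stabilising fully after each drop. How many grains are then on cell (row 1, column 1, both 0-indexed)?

t=0: 0 1 2 1
1 0 1 0
2 1 2 0
0 2 1 3
1 1 3 0
3 2 3 3
t=1: 0 1 2 1
1 0 1 0
2 1 2 0
0 2 2 3
1 2 1 2
3 3 1 0
t=2: 0 1 2 1
1 0 1 0
2 1 2 0
0 2 2 3
1 2 2 2
3 3 1 0
t=3: 0 1 2 1
1 0 1 0
2 1 2 0
0 2 2 3
1 2 3 2
3 3 1 0
t=4: 0 1 2 1
1 0 1 0
2 1 2 0
0 2 3 3
1 3 0 3
3 3 2 0
t=5: 0 1 2 1
1 0 1 0
2 1 2 0
0 2 3 3
1 3 1 3
3 3 2 0
t=6: 0 1 2 1
1 0 1 0
2 1 2 0
0 2 3 3
1 3 2 3
3 3 2 0
t=7: 0 1 2 1
1 0 1 0
2 1 2 0
0 2 3 3
1 3 3 3
3 3 2 0
t=8: 0 1 2 1
1 0 1 0
2 2 3 1
1 0 3 1
3 3 0 2
0 2 1 2
t=9: 0 1 2 1
1 0 1 0
2 2 3 1
1 0 3 1
3 3 1 2
0 2 1 2
t=10: 0 1 2 1
1 0 1 0
2 2 3 1
1 0 3 1
3 3 2 2
0 2 1 2
t=11: 0 1 2 1
1 0 1 0
2 2 3 1
1 0 3 1
3 3 3 2
0 2 1 2
t=12: 0 1 2 1
1 0 2 0
2 3 0 2
2 2 1 2
0 1 2 3
1 3 2 2
t=13: 0 1 2 1
1 0 2 0
2 3 0 2
2 2 1 2
0 1 3 3
1 3 2 2
t=14: 0 1 2 1
1 0 2 0
2 3 0 2
2 2 2 3
0 2 1 0
1 3 3 3
t=15: 0 1 2 1
1 0 2 0
2 3 0 2
2 2 2 3
0 2 2 0
1 3 3 3
t=16: 0 1 2 1
1 0 2 0
2 3 0 2
2 2 2 3
0 2 3 0
1 3 3 3
t=17: 0 1 2 1
1 0 2 0
2 3 0 2
2 3 3 3
1 0 2 2
2 1 2 0
t=18: 0 1 2 1
1 0 2 0
2 3 0 2
2 3 3 3
1 0 3 2
2 1 2 0
t=19: 0 1 2 1
1 1 2 0
3 0 2 3
3 1 2 1
1 2 2 0
2 1 3 1
t=20: 0 1 2 1
1 1 2 0
3 0 2 3
3 1 2 1
1 2 3 0
2 1 3 1

1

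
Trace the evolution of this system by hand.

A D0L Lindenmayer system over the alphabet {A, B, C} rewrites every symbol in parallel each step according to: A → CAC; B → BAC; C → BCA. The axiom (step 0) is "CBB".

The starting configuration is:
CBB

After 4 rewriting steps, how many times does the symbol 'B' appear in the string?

[0] CBB
[1] BCABACBAC
[2] BACBCACACBACCACBCABACCACBCA
[3] BACCACBCABACBCACACBCACACBCABACCACBCABCACACBCABACBCACACBACCACBCABCACACBCABACBCACAC
[4] BACCACBCABCACACBCABACBCACACBACCACBCABACBCACACBCACACBCABACB…ACACBACBCACACBCACACBCABACBCACACBACCACBCABACBCACACBCACACBCA  (len 243)

54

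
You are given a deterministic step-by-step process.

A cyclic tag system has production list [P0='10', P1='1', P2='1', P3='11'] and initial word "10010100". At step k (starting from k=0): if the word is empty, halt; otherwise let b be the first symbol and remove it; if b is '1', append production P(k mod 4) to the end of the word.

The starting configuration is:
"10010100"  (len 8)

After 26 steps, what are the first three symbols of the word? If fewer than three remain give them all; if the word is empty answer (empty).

110

0) "10010100"  (len 8)
1) "001010010"  (len 9)
2) "01010010"  (len 8)
3) "1010010"  (len 7)
4) "01001011"  (len 8)
5) "1001011"  (len 7)
6) "0010111"  (len 7)
7) "010111"  (len 6)
8) "10111"  (len 5)
9) "011110"  (len 6)
10) "11110"  (len 5)
11) "11101"  (len 5)
12) "110111"  (len 6)
13) "1011110"  (len 7)
14) "0111101"  (len 7)
15) "111101"  (len 6)
16) "1110111"  (len 7)
17) "11011110"  (len 8)
18) "10111101"  (len 8)
19) "01111011"  (len 8)
20) "1111011"  (len 7)
21) "11101110"  (len 8)
22) "11011101"  (len 8)
23) "10111011"  (len 8)
24) "011101111"  (len 9)
25) "11101111"  (len 8)
26) "11011111"  (len 8)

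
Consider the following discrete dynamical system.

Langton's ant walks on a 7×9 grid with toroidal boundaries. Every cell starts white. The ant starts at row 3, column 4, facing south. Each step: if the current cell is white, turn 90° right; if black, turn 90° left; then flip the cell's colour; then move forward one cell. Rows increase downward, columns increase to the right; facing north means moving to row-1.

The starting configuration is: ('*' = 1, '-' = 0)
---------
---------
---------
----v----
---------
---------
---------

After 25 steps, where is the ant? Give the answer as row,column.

1,5

step 0: ---------
---------
---------
----v----
---------
---------
---------
step 1: ---------
---------
---------
---<*----
---------
---------
---------
step 2: ---------
---------
---^-----
---**----
---------
---------
---------
step 3: ---------
---------
---*>----
---**----
---------
---------
---------
step 4: ---------
---------
---**----
---*v----
---------
---------
---------
step 5: ---------
---------
---**----
---*->---
---------
---------
---------
step 6: ---------
---------
---**----
---*-*---
-----v---
---------
---------
step 7: ---------
---------
---**----
---*-*---
----<*---
---------
---------
step 8: ---------
---------
---**----
---*^*---
----**---
---------
---------
step 9: ---------
---------
---**----
---**>---
----**---
---------
---------
step 10: ---------
---------
---**^---
---**----
----**---
---------
---------
step 11: ---------
---------
---***>--
---**----
----**---
---------
---------
step 12: ---------
---------
---****--
---**-v--
----**---
---------
---------
step 13: ---------
---------
---****--
---**<*--
----**---
---------
---------
step 14: ---------
---------
---**^*--
---****--
----**---
---------
---------
step 15: ---------
---------
---*<-*--
---****--
----**---
---------
---------
step 16: ---------
---------
---*--*--
---*v**--
----**---
---------
---------
step 17: ---------
---------
---*--*--
---*->*--
----**---
---------
---------
step 18: ---------
---------
---*-^*--
---*--*--
----**---
---------
---------
step 19: ---------
---------
---*-*>--
---*--*--
----**---
---------
---------
step 20: ---------
------^--
---*-*---
---*--*--
----**---
---------
---------
step 21: ---------
------*>-
---*-*---
---*--*--
----**---
---------
---------
step 22: ---------
------**-
---*-*-v-
---*--*--
----**---
---------
---------
step 23: ---------
------**-
---*-*<*-
---*--*--
----**---
---------
---------
step 24: ---------
------^*-
---*-***-
---*--*--
----**---
---------
---------
step 25: ---------
-----<-*-
---*-***-
---*--*--
----**---
---------
---------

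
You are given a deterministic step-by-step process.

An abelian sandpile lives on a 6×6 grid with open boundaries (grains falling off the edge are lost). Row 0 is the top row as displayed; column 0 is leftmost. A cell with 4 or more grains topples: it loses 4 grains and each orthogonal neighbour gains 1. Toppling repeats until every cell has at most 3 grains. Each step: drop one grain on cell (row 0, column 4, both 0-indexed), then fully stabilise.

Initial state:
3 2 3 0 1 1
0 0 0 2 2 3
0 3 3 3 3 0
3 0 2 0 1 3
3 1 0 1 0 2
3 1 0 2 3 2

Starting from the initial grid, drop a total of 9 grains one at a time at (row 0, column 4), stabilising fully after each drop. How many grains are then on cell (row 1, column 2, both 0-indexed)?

0) 3 2 3 0 1 1
0 0 0 2 2 3
0 3 3 3 3 0
3 0 2 0 1 3
3 1 0 1 0 2
3 1 0 2 3 2
1) 3 2 3 0 2 1
0 0 0 2 2 3
0 3 3 3 3 0
3 0 2 0 1 3
3 1 0 1 0 2
3 1 0 2 3 2
2) 3 2 3 0 3 1
0 0 0 2 2 3
0 3 3 3 3 0
3 0 2 0 1 3
3 1 0 1 0 2
3 1 0 2 3 2
3) 3 2 3 1 0 2
0 0 0 2 3 3
0 3 3 3 3 0
3 0 2 0 1 3
3 1 0 1 0 2
3 1 0 2 3 2
4) 3 2 3 1 1 2
0 0 0 2 3 3
0 3 3 3 3 0
3 0 2 0 1 3
3 1 0 1 0 2
3 1 0 2 3 2
5) 3 2 3 1 2 2
0 0 0 2 3 3
0 3 3 3 3 0
3 0 2 0 1 3
3 1 0 1 0 2
3 1 0 2 3 2
6) 3 2 3 1 3 2
0 0 0 2 3 3
0 3 3 3 3 0
3 0 2 0 1 3
3 1 0 1 0 2
3 1 0 2 3 2
7) 3 2 3 3 2 0
0 1 2 0 3 1
1 0 1 2 1 2
3 1 3 1 2 3
3 1 0 1 0 2
3 1 0 2 3 2
8) 3 2 3 3 3 0
0 1 2 0 3 1
1 0 1 2 1 2
3 1 3 1 2 3
3 1 0 1 0 2
3 1 0 2 3 2
9) 3 3 0 1 2 1
0 1 3 2 0 2
1 0 1 2 2 2
3 1 3 1 2 3
3 1 0 1 0 2
3 1 0 2 3 2

3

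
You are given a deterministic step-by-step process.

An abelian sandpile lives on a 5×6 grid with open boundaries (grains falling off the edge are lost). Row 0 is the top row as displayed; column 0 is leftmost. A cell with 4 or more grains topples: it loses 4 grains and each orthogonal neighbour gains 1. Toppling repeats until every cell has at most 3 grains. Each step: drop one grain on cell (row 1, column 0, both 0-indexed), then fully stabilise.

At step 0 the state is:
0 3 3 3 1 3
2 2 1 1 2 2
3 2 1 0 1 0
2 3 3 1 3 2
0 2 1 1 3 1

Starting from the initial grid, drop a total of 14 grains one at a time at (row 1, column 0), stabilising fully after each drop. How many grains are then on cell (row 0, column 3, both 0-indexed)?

0

t=0: 0 3 3 3 1 3
2 2 1 1 2 2
3 2 1 0 1 0
2 3 3 1 3 2
0 2 1 1 3 1
t=1: 0 3 3 3 1 3
3 2 1 1 2 2
3 2 1 0 1 0
2 3 3 1 3 2
0 2 1 1 3 1
t=2: 1 3 3 3 1 3
1 3 1 1 2 2
0 3 1 0 1 0
3 3 3 1 3 2
0 2 1 1 3 1
t=3: 1 3 3 3 1 3
2 3 1 1 2 2
0 3 1 0 1 0
3 3 3 1 3 2
0 2 1 1 3 1
t=4: 1 3 3 3 1 3
3 3 1 1 2 2
0 3 1 0 1 0
3 3 3 1 3 2
0 2 1 1 3 1
t=5: 3 1 1 0 2 3
1 2 3 2 2 2
3 1 3 0 1 0
0 2 0 2 3 2
1 3 2 1 3 1
t=6: 3 1 1 0 2 3
2 2 3 2 2 2
3 1 3 0 1 0
0 2 0 2 3 2
1 3 2 1 3 1
t=7: 3 1 1 0 2 3
3 2 3 2 2 2
3 1 3 0 1 0
0 2 0 2 3 2
1 3 2 1 3 1
t=8: 0 2 1 0 2 3
2 3 3 2 2 2
0 2 3 0 1 0
1 2 0 2 3 2
1 3 2 1 3 1
t=9: 0 2 1 0 2 3
3 3 3 2 2 2
0 2 3 0 1 0
1 2 0 2 3 2
1 3 2 1 3 1
t=10: 1 3 2 0 2 3
1 2 1 3 2 2
2 0 1 1 1 0
1 3 1 2 3 2
1 3 2 1 3 1
t=11: 1 3 2 0 2 3
2 2 1 3 2 2
2 0 1 1 1 0
1 3 1 2 3 2
1 3 2 1 3 1
t=12: 1 3 2 0 2 3
3 2 1 3 2 2
2 0 1 1 1 0
1 3 1 2 3 2
1 3 2 1 3 1
t=13: 2 3 2 0 2 3
0 3 1 3 2 2
3 0 1 1 1 0
1 3 1 2 3 2
1 3 2 1 3 1
t=14: 2 3 2 0 2 3
1 3 1 3 2 2
3 0 1 1 1 0
1 3 1 2 3 2
1 3 2 1 3 1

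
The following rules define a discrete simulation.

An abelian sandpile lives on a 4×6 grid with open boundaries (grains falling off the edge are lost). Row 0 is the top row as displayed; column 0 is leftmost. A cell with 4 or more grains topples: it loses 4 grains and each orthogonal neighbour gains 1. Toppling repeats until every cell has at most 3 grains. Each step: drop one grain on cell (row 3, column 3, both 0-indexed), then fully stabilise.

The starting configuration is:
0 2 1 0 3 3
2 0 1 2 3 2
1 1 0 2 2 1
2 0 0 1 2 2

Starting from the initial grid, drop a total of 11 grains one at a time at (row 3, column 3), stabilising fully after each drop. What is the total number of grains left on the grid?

36

[0] 0 2 1 0 3 3
2 0 1 2 3 2
1 1 0 2 2 1
2 0 0 1 2 2
[1] 0 2 1 0 3 3
2 0 1 2 3 2
1 1 0 2 2 1
2 0 0 2 2 2
[2] 0 2 1 0 3 3
2 0 1 2 3 2
1 1 0 2 2 1
2 0 0 3 2 2
[3] 0 2 1 0 3 3
2 0 1 2 3 2
1 1 0 3 2 1
2 0 1 0 3 2
[4] 0 2 1 0 3 3
2 0 1 2 3 2
1 1 0 3 2 1
2 0 1 1 3 2
[5] 0 2 1 0 3 3
2 0 1 2 3 2
1 1 0 3 2 1
2 0 1 2 3 2
[6] 0 2 1 0 3 3
2 0 1 2 3 2
1 1 0 3 2 1
2 0 1 3 3 2
[7] 0 2 1 2 1 1
2 0 2 0 3 0
1 1 1 2 1 3
2 0 2 2 1 3
[8] 0 2 1 2 1 1
2 0 2 0 3 0
1 1 1 2 1 3
2 0 2 3 1 3
[9] 0 2 1 2 1 1
2 0 2 0 3 0
1 1 1 3 1 3
2 0 3 0 2 3
[10] 0 2 1 2 1 1
2 0 2 0 3 0
1 1 1 3 1 3
2 0 3 1 2 3
[11] 0 2 1 2 1 1
2 0 2 0 3 0
1 1 1 3 1 3
2 0 3 2 2 3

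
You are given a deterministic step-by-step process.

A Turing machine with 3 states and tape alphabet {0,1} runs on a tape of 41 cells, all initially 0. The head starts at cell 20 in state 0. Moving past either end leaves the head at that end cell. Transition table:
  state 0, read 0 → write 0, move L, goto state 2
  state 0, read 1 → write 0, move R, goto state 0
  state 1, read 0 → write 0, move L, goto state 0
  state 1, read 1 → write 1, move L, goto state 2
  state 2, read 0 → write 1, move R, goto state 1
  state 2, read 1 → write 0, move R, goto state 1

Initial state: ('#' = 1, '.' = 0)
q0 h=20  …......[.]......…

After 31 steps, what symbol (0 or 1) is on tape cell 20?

k=0  q0 h=20  …......[.]......…
k=1  q2 h=19  …......[.]......…
k=2  q1 h=20  ….....#[.]......…
k=3  q0 h=19  …......[#]......…
k=4  q0 h=20  …......[.]......…
k=5  q2 h=19  …......[.]......…
k=6  q1 h=20  ….....#[.]......…
k=7  q0 h=19  …......[#]......…
k=8  q0 h=20  …......[.]......…
k=9  q2 h=19  …......[.]......…
k=10  q1 h=20  ….....#[.]......…
k=11  q0 h=19  …......[#]......…
k=12  q0 h=20  …......[.]......…
k=13  q2 h=19  …......[.]......…
k=14  q1 h=20  ….....#[.]......…
k=15  q0 h=19  …......[#]......…
k=16  q0 h=20  …......[.]......…
k=17  q2 h=19  …......[.]......…
k=18  q1 h=20  ….....#[.]......…
k=19  q0 h=19  …......[#]......…
k=20  q0 h=20  …......[.]......…
k=21  q2 h=19  …......[.]......…
k=22  q1 h=20  ….....#[.]......…
k=23  q0 h=19  …......[#]......…
k=24  q0 h=20  …......[.]......…
k=25  q2 h=19  …......[.]......…
k=26  q1 h=20  ….....#[.]......…
k=27  q0 h=19  …......[#]......…
k=28  q0 h=20  …......[.]......…
k=29  q2 h=19  …......[.]......…
k=30  q1 h=20  ….....#[.]......…
k=31  q0 h=19  …......[#]......…

0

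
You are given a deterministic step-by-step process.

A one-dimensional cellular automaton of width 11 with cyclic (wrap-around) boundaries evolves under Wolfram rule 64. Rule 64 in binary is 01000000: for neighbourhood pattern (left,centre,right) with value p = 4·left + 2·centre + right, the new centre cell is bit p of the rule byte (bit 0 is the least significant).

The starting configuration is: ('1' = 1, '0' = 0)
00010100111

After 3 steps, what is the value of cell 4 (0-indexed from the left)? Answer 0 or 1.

gen 0: 00010100111
gen 1: 00000000001
gen 2: 00000000000
gen 3: 00000000000

0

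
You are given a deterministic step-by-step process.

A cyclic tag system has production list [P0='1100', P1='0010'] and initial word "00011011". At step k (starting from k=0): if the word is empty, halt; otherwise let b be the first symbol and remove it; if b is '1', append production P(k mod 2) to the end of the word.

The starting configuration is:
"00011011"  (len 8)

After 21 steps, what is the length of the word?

23

0) "00011011"  (len 8)
1) "0011011"  (len 7)
2) "011011"  (len 6)
3) "11011"  (len 5)
4) "10110010"  (len 8)
5) "01100101100"  (len 11)
6) "1100101100"  (len 10)
7) "1001011001100"  (len 13)
8) "0010110011000010"  (len 16)
9) "010110011000010"  (len 15)
10) "10110011000010"  (len 14)
11) "01100110000101100"  (len 17)
12) "1100110000101100"  (len 16)
13) "1001100001011001100"  (len 19)
14) "0011000010110011000010"  (len 22)
15) "011000010110011000010"  (len 21)
16) "11000010110011000010"  (len 20)
17) "10000101100110000101100"  (len 23)
18) "00001011001100001011000010"  (len 26)
19) "0001011001100001011000010"  (len 25)
20) "001011001100001011000010"  (len 24)
21) "01011001100001011000010"  (len 23)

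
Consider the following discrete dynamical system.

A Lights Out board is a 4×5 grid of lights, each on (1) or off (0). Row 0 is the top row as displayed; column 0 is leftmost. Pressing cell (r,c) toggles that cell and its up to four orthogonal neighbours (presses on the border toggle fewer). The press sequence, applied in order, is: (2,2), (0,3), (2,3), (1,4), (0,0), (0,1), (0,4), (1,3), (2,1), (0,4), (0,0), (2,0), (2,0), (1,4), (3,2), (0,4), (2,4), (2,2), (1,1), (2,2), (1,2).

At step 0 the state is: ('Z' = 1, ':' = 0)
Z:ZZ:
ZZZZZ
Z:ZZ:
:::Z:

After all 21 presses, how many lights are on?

7

gen 0: Z:ZZ:
ZZZZZ
Z:ZZ:
:::Z:
gen 1: Z:ZZ:
ZZ:ZZ
ZZ:::
::ZZ:
gen 2: Z:::Z
ZZ::Z
ZZ:::
::ZZ:
gen 3: Z:::Z
ZZ:ZZ
ZZZZZ
::Z::
gen 4: Z::::
ZZ:::
ZZZZ:
::Z::
gen 5: :Z:::
:Z:::
ZZZZ:
::Z::
gen 6: Z:Z::
:::::
ZZZZ:
::Z::
gen 7: Z:ZZZ
::::Z
ZZZZ:
::Z::
gen 8: Z:Z:Z
::ZZ:
ZZZ::
::Z::
gen 9: Z:Z:Z
:ZZZ:
:::::
:ZZ::
gen 10: Z:ZZ:
:ZZZZ
:::::
:ZZ::
gen 11: :ZZZ:
ZZZZZ
:::::
:ZZ::
gen 12: :ZZZ:
:ZZZZ
ZZ:::
ZZZ::
gen 13: :ZZZ:
ZZZZZ
:::::
:ZZ::
gen 14: :ZZZZ
ZZZ::
::::Z
:ZZ::
gen 15: :ZZZZ
ZZZ::
::Z:Z
:::Z:
gen 16: :ZZ::
ZZZ:Z
::Z:Z
:::Z:
gen 17: :ZZ::
ZZZ::
::ZZ:
:::ZZ
gen 18: :ZZ::
ZZ:::
:Z:::
::ZZZ
gen 19: ::Z::
::Z::
:::::
::ZZZ
gen 20: ::Z::
:::::
:ZZZ:
:::ZZ
gen 21: :::::
:ZZZ:
:Z:Z:
:::ZZ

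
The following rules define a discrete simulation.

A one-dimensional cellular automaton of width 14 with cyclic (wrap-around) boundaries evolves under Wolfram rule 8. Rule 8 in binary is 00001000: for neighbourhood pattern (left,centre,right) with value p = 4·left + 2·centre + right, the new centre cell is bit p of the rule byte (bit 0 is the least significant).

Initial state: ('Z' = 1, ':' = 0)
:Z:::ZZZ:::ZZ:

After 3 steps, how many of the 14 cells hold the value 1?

k=0  :Z:::ZZZ:::ZZ:
k=1  :::::Z:::::Z::
k=2  ::::::::::::::
k=3  ::::::::::::::

0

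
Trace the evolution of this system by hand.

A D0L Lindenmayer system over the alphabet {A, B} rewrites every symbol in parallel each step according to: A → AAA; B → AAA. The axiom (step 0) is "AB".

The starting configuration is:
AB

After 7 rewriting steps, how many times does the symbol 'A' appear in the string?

4374

t=0: AB
t=1: AAAAAA
t=2: AAAAAAAAAAAAAAAAAA
t=3: AAAAAAAAAAAAAAAAAAAAAAAAAAAAAAAAAAAAAAAAAAAAAAAAAAAAAA
t=4: AAAAAAAAAAAAAAAAAAAAAAAAAAAAAAAAAAAAAAAAAAAAAAAAAAAAAAAAAA…AAAAAAAAAAAAAAAAAAAAAAAAAAAAAAAAAAAAAAAAAAAAAAAAAAAAAAAAAA  (len 162)
t=5: AAAAAAAAAAAAAAAAAAAAAAAAAAAAAAAAAAAAAAAAAAAAAAAAAAAAAAAAAA…AAAAAAAAAAAAAAAAAAAAAAAAAAAAAAAAAAAAAAAAAAAAAAAAAAAAAAAAAA  (len 486)
t=6: AAAAAAAAAAAAAAAAAAAAAAAAAAAAAAAAAAAAAAAAAAAAAAAAAAAAAAAAAA…AAAAAAAAAAAAAAAAAAAAAAAAAAAAAAAAAAAAAAAAAAAAAAAAAAAAAAAAAA  (len 1458)
t=7: AAAAAAAAAAAAAAAAAAAAAAAAAAAAAAAAAAAAAAAAAAAAAAAAAAAAAAAAAA…AAAAAAAAAAAAAAAAAAAAAAAAAAAAAAAAAAAAAAAAAAAAAAAAAAAAAAAAAA  (len 4374)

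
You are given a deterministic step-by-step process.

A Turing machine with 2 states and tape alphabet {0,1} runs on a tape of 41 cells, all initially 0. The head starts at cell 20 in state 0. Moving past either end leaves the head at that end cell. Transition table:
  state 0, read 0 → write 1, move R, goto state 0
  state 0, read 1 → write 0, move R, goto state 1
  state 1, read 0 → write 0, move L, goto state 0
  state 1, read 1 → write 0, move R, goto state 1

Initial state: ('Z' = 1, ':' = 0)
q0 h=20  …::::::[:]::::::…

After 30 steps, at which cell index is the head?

40

k=0  q0 h=20  …::::::[:]::::::…
k=1  q0 h=21  …:::::Z[:]::::::…
k=2  q0 h=22  …::::ZZ[:]::::::…
k=3  q0 h=23  …:::ZZZ[:]::::::…
k=4  q0 h=24  …::ZZZZ[:]::::::…
k=5  q0 h=25  …:ZZZZZ[:]::::::…
k=6  q0 h=26  …ZZZZZZ[:]::::::…
k=7  q0 h=27  …ZZZZZZ[:]::::::…
k=8  q0 h=28  …ZZZZZZ[:]::::::…
k=9  q0 h=29  …ZZZZZZ[:]::::::…
k=10  q0 h=30  …ZZZZZZ[:]::::::…
k=11  q0 h=31  …ZZZZZZ[:]::::::…
k=12  q0 h=32  …ZZZZZZ[:]::::::…
k=13  q0 h=33  …ZZZZZZ[:]::::::…
k=14  q0 h=34  …ZZZZZZ[:]::::::|
k=15  q0 h=35  …ZZZZZZ[:]:::::|
k=16  q0 h=36  …ZZZZZZ[:]::::|
k=17  q0 h=37  …ZZZZZZ[:]:::|
k=18  q0 h=38  …ZZZZZZ[:]::|
k=19  q0 h=39  …ZZZZZZ[:]:|
k=20  q0 h=40  …ZZZZZZ[:]|
k=21  q0 h=40  …ZZZZZZ[Z]|
k=22  q1 h=40  …ZZZZZZ[:]|
k=23  q0 h=39  …ZZZZZZ[Z]:|
k=24  q1 h=40  …ZZZZZ:[:]|
k=25  q0 h=39  …ZZZZZZ[:]:|
k=26  q0 h=40  …ZZZZZZ[:]|
k=27  q0 h=40  …ZZZZZZ[Z]|
k=28  q1 h=40  …ZZZZZZ[:]|
k=29  q0 h=39  …ZZZZZZ[Z]:|
k=30  q1 h=40  …ZZZZZ:[:]|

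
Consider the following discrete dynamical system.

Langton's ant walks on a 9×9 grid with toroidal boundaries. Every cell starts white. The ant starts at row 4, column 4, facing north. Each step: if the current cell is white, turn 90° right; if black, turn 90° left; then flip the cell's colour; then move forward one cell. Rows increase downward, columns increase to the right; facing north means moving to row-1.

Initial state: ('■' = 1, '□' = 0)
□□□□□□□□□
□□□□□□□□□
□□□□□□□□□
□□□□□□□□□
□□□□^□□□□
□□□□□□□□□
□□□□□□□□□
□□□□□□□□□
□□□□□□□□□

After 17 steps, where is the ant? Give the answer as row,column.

4,3

k=0  □□□□□□□□□
□□□□□□□□□
□□□□□□□□□
□□□□□□□□□
□□□□^□□□□
□□□□□□□□□
□□□□□□□□□
□□□□□□□□□
□□□□□□□□□
k=1  □□□□□□□□□
□□□□□□□□□
□□□□□□□□□
□□□□□□□□□
□□□□■>□□□
□□□□□□□□□
□□□□□□□□□
□□□□□□□□□
□□□□□□□□□
k=2  □□□□□□□□□
□□□□□□□□□
□□□□□□□□□
□□□□□□□□□
□□□□■■□□□
□□□□□v□□□
□□□□□□□□□
□□□□□□□□□
□□□□□□□□□
k=3  □□□□□□□□□
□□□□□□□□□
□□□□□□□□□
□□□□□□□□□
□□□□■■□□□
□□□□<■□□□
□□□□□□□□□
□□□□□□□□□
□□□□□□□□□
k=4  □□□□□□□□□
□□□□□□□□□
□□□□□□□□□
□□□□□□□□□
□□□□^■□□□
□□□□■■□□□
□□□□□□□□□
□□□□□□□□□
□□□□□□□□□
k=5  □□□□□□□□□
□□□□□□□□□
□□□□□□□□□
□□□□□□□□□
□□□<□■□□□
□□□□■■□□□
□□□□□□□□□
□□□□□□□□□
□□□□□□□□□
k=6  □□□□□□□□□
□□□□□□□□□
□□□□□□□□□
□□□^□□□□□
□□□■□■□□□
□□□□■■□□□
□□□□□□□□□
□□□□□□□□□
□□□□□□□□□
k=7  □□□□□□□□□
□□□□□□□□□
□□□□□□□□□
□□□■>□□□□
□□□■□■□□□
□□□□■■□□□
□□□□□□□□□
□□□□□□□□□
□□□□□□□□□
k=8  □□□□□□□□□
□□□□□□□□□
□□□□□□□□□
□□□■■□□□□
□□□■v■□□□
□□□□■■□□□
□□□□□□□□□
□□□□□□□□□
□□□□□□□□□
k=9  □□□□□□□□□
□□□□□□□□□
□□□□□□□□□
□□□■■□□□□
□□□<■■□□□
□□□□■■□□□
□□□□□□□□□
□□□□□□□□□
□□□□□□□□□
k=10  □□□□□□□□□
□□□□□□□□□
□□□□□□□□□
□□□■■□□□□
□□□□■■□□□
□□□v■■□□□
□□□□□□□□□
□□□□□□□□□
□□□□□□□□□
k=11  □□□□□□□□□
□□□□□□□□□
□□□□□□□□□
□□□■■□□□□
□□□□■■□□□
□□<■■■□□□
□□□□□□□□□
□□□□□□□□□
□□□□□□□□□
k=12  □□□□□□□□□
□□□□□□□□□
□□□□□□□□□
□□□■■□□□□
□□^□■■□□□
□□■■■■□□□
□□□□□□□□□
□□□□□□□□□
□□□□□□□□□
k=13  □□□□□□□□□
□□□□□□□□□
□□□□□□□□□
□□□■■□□□□
□□■>■■□□□
□□■■■■□□□
□□□□□□□□□
□□□□□□□□□
□□□□□□□□□
k=14  □□□□□□□□□
□□□□□□□□□
□□□□□□□□□
□□□■■□□□□
□□■■■■□□□
□□■v■■□□□
□□□□□□□□□
□□□□□□□□□
□□□□□□□□□
k=15  □□□□□□□□□
□□□□□□□□□
□□□□□□□□□
□□□■■□□□□
□□■■■■□□□
□□■□>■□□□
□□□□□□□□□
□□□□□□□□□
□□□□□□□□□
k=16  □□□□□□□□□
□□□□□□□□□
□□□□□□□□□
□□□■■□□□□
□□■■^■□□□
□□■□□■□□□
□□□□□□□□□
□□□□□□□□□
□□□□□□□□□
k=17  □□□□□□□□□
□□□□□□□□□
□□□□□□□□□
□□□■■□□□□
□□■<□■□□□
□□■□□■□□□
□□□□□□□□□
□□□□□□□□□
□□□□□□□□□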